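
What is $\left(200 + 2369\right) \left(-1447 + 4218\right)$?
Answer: $7118699$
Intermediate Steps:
$\left(200 + 2369\right) \left(-1447 + 4218\right) = 2569 \cdot 2771 = 7118699$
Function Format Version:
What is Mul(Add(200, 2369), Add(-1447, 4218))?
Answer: 7118699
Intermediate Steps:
Mul(Add(200, 2369), Add(-1447, 4218)) = Mul(2569, 2771) = 7118699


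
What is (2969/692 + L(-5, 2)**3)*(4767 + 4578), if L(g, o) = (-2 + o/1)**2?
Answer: 27745305/692 ≈ 40094.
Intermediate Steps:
L(g, o) = (-2 + o)**2 (L(g, o) = (-2 + o*1)**2 = (-2 + o)**2)
(2969/692 + L(-5, 2)**3)*(4767 + 4578) = (2969/692 + ((-2 + 2)**2)**3)*(4767 + 4578) = (2969*(1/692) + (0**2)**3)*9345 = (2969/692 + 0**3)*9345 = (2969/692 + 0)*9345 = (2969/692)*9345 = 27745305/692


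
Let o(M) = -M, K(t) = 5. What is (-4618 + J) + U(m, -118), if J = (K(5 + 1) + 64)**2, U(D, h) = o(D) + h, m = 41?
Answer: -16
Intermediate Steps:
U(D, h) = h - D (U(D, h) = -D + h = h - D)
J = 4761 (J = (5 + 64)**2 = 69**2 = 4761)
(-4618 + J) + U(m, -118) = (-4618 + 4761) + (-118 - 1*41) = 143 + (-118 - 41) = 143 - 159 = -16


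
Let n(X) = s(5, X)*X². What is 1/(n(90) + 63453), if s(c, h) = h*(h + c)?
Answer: 1/69318453 ≈ 1.4426e-8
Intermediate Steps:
s(c, h) = h*(c + h)
n(X) = X³*(5 + X) (n(X) = (X*(5 + X))*X² = X³*(5 + X))
1/(n(90) + 63453) = 1/(90³*(5 + 90) + 63453) = 1/(729000*95 + 63453) = 1/(69255000 + 63453) = 1/69318453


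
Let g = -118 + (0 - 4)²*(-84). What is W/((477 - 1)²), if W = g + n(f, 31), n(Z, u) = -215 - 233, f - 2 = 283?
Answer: -955/113288 ≈ -0.0084298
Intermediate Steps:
f = 285 (f = 2 + 283 = 285)
n(Z, u) = -448
g = -1462 (g = -118 + (-4)²*(-84) = -118 + 16*(-84) = -118 - 1344 = -1462)
W = -1910 (W = -1462 - 448 = -1910)
W/((477 - 1)²) = -1910/(477 - 1)² = -1910/(476²) = -1910/226576 = -1910*1/226576 = -955/113288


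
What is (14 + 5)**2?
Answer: 361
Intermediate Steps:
(14 + 5)**2 = 19**2 = 361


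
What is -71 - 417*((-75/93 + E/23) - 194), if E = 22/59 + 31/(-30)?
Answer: 34147998561/420670 ≈ 81175.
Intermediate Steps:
E = -1169/1770 (E = 22*(1/59) + 31*(-1/30) = 22/59 - 31/30 = -1169/1770 ≈ -0.66045)
-71 - 417*((-75/93 + E/23) - 194) = -71 - 417*((-75/93 - 1169/1770/23) - 194) = -71 - 417*((-75*1/93 - 1169/1770*1/23) - 194) = -71 - 417*((-25/31 - 1169/40710) - 194) = -71 - 417*(-1053989/1262010 - 194) = -71 - 417*(-245883929/1262010) = -71 + 34177866131/420670 = 34147998561/420670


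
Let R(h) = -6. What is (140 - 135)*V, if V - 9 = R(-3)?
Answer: 15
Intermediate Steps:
V = 3 (V = 9 - 6 = 3)
(140 - 135)*V = (140 - 135)*3 = 5*3 = 15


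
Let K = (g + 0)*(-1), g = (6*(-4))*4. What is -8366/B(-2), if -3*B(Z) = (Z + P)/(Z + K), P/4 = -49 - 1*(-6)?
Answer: -393202/29 ≈ -13559.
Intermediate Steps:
g = -96 (g = -24*4 = -96)
P = -172 (P = 4*(-49 - 1*(-6)) = 4*(-49 + 6) = 4*(-43) = -172)
K = 96 (K = (-96 + 0)*(-1) = -96*(-1) = 96)
B(Z) = -(-172 + Z)/(3*(96 + Z)) (B(Z) = -(Z - 172)/(3*(Z + 96)) = -(-172 + Z)/(3*(96 + Z)))
-8366/B(-2) = -8366*3*(96 - 2)/(172 - 1*(-2)) = -8366*282/(172 + 2) = -8366/((1/3)*(1/94)*174) = -8366/29/47 = -8366*47/29 = -393202/29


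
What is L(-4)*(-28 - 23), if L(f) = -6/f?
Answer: -153/2 ≈ -76.500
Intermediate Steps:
L(-4)*(-28 - 23) = (-6/(-4))*(-28 - 23) = -6*(-1/4)*(-51) = (3/2)*(-51) = -153/2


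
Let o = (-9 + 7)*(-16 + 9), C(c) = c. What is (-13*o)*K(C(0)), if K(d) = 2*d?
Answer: 0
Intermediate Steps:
o = 14 (o = -2*(-7) = 14)
(-13*o)*K(C(0)) = (-13*14)*(2*0) = -182*0 = 0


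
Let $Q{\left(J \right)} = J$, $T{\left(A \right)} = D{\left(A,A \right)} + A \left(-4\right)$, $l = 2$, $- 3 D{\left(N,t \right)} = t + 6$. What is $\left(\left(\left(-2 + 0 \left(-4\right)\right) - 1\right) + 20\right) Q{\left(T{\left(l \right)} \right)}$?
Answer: $- \frac{544}{3} \approx -181.33$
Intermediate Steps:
$D{\left(N,t \right)} = -2 - \frac{t}{3}$ ($D{\left(N,t \right)} = - \frac{t + 6}{3} = - \frac{6 + t}{3} = -2 - \frac{t}{3}$)
$T{\left(A \right)} = -2 - \frac{13 A}{3}$ ($T{\left(A \right)} = \left(-2 - \frac{A}{3}\right) + A \left(-4\right) = \left(-2 - \frac{A}{3}\right) - 4 A = -2 - \frac{13 A}{3}$)
$\left(\left(\left(-2 + 0 \left(-4\right)\right) - 1\right) + 20\right) Q{\left(T{\left(l \right)} \right)} = \left(\left(\left(-2 + 0 \left(-4\right)\right) - 1\right) + 20\right) \left(-2 - \frac{26}{3}\right) = \left(\left(\left(-2 + 0\right) - 1\right) + 20\right) \left(-2 - \frac{26}{3}\right) = \left(\left(-2 - 1\right) + 20\right) \left(- \frac{32}{3}\right) = \left(-3 + 20\right) \left(- \frac{32}{3}\right) = 17 \left(- \frac{32}{3}\right) = - \frac{544}{3}$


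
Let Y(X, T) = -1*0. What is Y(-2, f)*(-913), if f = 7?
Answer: 0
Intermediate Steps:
Y(X, T) = 0
Y(-2, f)*(-913) = 0*(-913) = 0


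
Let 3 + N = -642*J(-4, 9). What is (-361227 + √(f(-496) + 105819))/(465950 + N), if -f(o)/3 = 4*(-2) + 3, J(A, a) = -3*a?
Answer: -361227/483281 + √105834/483281 ≈ -0.74677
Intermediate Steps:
N = 17331 (N = -3 - (-1926)*9 = -3 - 642*(-27) = -3 + 17334 = 17331)
f(o) = 15 (f(o) = -3*(4*(-2) + 3) = -3*(-8 + 3) = -3*(-5) = 15)
(-361227 + √(f(-496) + 105819))/(465950 + N) = (-361227 + √(15 + 105819))/(465950 + 17331) = (-361227 + √105834)/483281 = (-361227 + √105834)*(1/483281) = -361227/483281 + √105834/483281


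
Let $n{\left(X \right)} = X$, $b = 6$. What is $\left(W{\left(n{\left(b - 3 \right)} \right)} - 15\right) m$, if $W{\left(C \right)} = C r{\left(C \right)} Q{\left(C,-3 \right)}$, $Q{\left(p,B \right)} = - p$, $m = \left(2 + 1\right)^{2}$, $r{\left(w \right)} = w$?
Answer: $-378$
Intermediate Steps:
$m = 9$ ($m = 3^{2} = 9$)
$W{\left(C \right)} = - C^{3}$ ($W{\left(C \right)} = C C \left(- C\right) = C \left(- C^{2}\right) = - C^{3}$)
$\left(W{\left(n{\left(b - 3 \right)} \right)} - 15\right) m = \left(- \left(6 - 3\right)^{3} - 15\right) 9 = \left(- 3^{3} - 15\right) 9 = \left(\left(-1\right) 27 - 15\right) 9 = \left(-27 - 15\right) 9 = \left(-42\right) 9 = -378$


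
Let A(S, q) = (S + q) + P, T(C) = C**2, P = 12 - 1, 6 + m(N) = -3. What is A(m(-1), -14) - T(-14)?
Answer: -208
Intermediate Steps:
m(N) = -9 (m(N) = -6 - 3 = -9)
P = 11
A(S, q) = 11 + S + q (A(S, q) = (S + q) + 11 = 11 + S + q)
A(m(-1), -14) - T(-14) = (11 - 9 - 14) - 1*(-14)**2 = -12 - 1*196 = -12 - 196 = -208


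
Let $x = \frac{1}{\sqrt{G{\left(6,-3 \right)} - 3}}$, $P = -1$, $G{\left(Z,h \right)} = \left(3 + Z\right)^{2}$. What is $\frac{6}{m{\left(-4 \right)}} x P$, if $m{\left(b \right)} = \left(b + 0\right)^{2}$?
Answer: $- \frac{\sqrt{78}}{208} \approx -0.04246$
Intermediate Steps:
$m{\left(b \right)} = b^{2}$
$x = \frac{\sqrt{78}}{78}$ ($x = \frac{1}{\sqrt{\left(3 + 6\right)^{2} - 3}} = \frac{1}{\sqrt{9^{2} - 3}} = \frac{1}{\sqrt{81 - 3}} = \frac{1}{\sqrt{78}} = \frac{\sqrt{78}}{78} \approx 0.11323$)
$\frac{6}{m{\left(-4 \right)}} x P = \frac{6}{\left(-4\right)^{2}} \frac{\sqrt{78}}{78} \left(-1\right) = \frac{6}{16} \frac{\sqrt{78}}{78} \left(-1\right) = 6 \cdot \frac{1}{16} \frac{\sqrt{78}}{78} \left(-1\right) = \frac{3 \frac{\sqrt{78}}{78}}{8} \left(-1\right) = \frac{\sqrt{78}}{208} \left(-1\right) = - \frac{\sqrt{78}}{208}$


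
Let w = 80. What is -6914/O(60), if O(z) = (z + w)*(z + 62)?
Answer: -3457/8540 ≈ -0.40480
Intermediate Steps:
O(z) = (62 + z)*(80 + z) (O(z) = (z + 80)*(z + 62) = (80 + z)*(62 + z) = (62 + z)*(80 + z))
-6914/O(60) = -6914/(4960 + 60² + 142*60) = -6914/(4960 + 3600 + 8520) = -6914/17080 = -6914*1/17080 = -3457/8540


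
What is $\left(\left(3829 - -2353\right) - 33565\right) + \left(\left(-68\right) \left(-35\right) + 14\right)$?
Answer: $-24989$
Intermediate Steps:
$\left(\left(3829 - -2353\right) - 33565\right) + \left(\left(-68\right) \left(-35\right) + 14\right) = \left(\left(3829 + 2353\right) - 33565\right) + \left(2380 + 14\right) = \left(6182 - 33565\right) + 2394 = -27383 + 2394 = -24989$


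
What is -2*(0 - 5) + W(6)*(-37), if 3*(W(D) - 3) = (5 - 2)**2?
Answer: -212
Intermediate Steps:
W(D) = 6 (W(D) = 3 + (5 - 2)**2/3 = 3 + (1/3)*3**2 = 3 + (1/3)*9 = 3 + 3 = 6)
-2*(0 - 5) + W(6)*(-37) = -2*(0 - 5) + 6*(-37) = -2*(-5) - 222 = 10 - 222 = -212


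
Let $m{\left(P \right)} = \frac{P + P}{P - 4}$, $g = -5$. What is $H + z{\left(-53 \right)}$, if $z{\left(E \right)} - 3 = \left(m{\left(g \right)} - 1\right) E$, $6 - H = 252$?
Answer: $- \frac{2240}{9} \approx -248.89$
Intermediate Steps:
$H = -246$ ($H = 6 - 252 = -246$)
$m{\left(P \right)} = \frac{2 P}{-4 + P}$
$z{\left(E \right)} = 3 + \frac{E}{9}$ ($z{\left(E \right)} = 3 + \left(2 \left(-5\right) \frac{1}{-4 - 5} - 1\right) E = 3 + \left(2 \left(-5\right) \frac{1}{-9} - 1\right) E = 3 + \left(2 \left(-5\right) \left(- \frac{1}{9}\right) - 1\right) E = 3 + \left(\frac{10}{9} - 1\right) E = 3 + \frac{E}{9}$)
$H + z{\left(-53 \right)} = -246 + \left(3 + \frac{1}{9} \left(-53\right)\right) = -246 + \left(3 - \frac{53}{9}\right) = -246 - \frac{26}{9} = - \frac{2240}{9}$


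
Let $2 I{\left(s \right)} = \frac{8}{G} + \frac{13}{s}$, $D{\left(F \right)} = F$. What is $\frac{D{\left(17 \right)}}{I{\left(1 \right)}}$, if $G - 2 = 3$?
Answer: $\frac{170}{73} \approx 2.3288$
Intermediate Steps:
$G = 5$ ($G = 2 + 3 = 5$)
$I{\left(s \right)} = \frac{4}{5} + \frac{13}{2 s}$ ($I{\left(s \right)} = \frac{\frac{8}{5} + \frac{13}{s}}{2} = \frac{4}{5} + \frac{13}{2 s}$)
$\frac{D{\left(17 \right)}}{I{\left(1 \right)}} = \frac{17}{\frac{1}{10} \cdot 1^{-1} \left(65 + 8 \cdot 1\right)} = \frac{17}{\frac{1}{10} \cdot 1 \left(65 + 8\right)} = \frac{17}{\frac{1}{10} \cdot 1 \cdot 73} = \frac{17}{\frac{73}{10}} = 17 \cdot \frac{10}{73} = \frac{170}{73}$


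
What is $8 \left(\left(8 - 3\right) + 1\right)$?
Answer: $48$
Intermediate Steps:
$8 \left(\left(8 - 3\right) + 1\right) = 8 \left(5 + 1\right) = 8 \cdot 6 = 48$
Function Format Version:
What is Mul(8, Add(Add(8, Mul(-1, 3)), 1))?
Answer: 48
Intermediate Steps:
Mul(8, Add(Add(8, Mul(-1, 3)), 1)) = Mul(8, Add(Add(8, -3), 1)) = Mul(8, Add(5, 1)) = Mul(8, 6) = 48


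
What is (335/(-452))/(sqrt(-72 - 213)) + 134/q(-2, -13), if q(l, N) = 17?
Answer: 134/17 + 67*I*sqrt(285)/25764 ≈ 7.8824 + 0.043902*I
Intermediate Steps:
(335/(-452))/(sqrt(-72 - 213)) + 134/q(-2, -13) = (335/(-452))/(sqrt(-72 - 213)) + 134/17 = (335*(-1/452))/(sqrt(-285)) + 134*(1/17) = -335*(-I*sqrt(285)/285)/452 + 134/17 = -(-67)*I*sqrt(285)/25764 + 134/17 = 67*I*sqrt(285)/25764 + 134/17 = 134/17 + 67*I*sqrt(285)/25764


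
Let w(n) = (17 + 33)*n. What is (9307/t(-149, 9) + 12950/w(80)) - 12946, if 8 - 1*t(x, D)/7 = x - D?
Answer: -601207321/46480 ≈ -12935.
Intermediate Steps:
t(x, D) = 56 - 7*x + 7*D (t(x, D) = 56 - 7*(x - D) = 56 + (-7*x + 7*D) = 56 - 7*x + 7*D)
w(n) = 50*n
(9307/t(-149, 9) + 12950/w(80)) - 12946 = (9307/(56 - 7*(-149) + 7*9) + 12950/((50*80))) - 12946 = (9307/(56 + 1043 + 63) + 12950/4000) - 12946 = (9307/1162 + 12950*(1/4000)) - 12946 = (9307*(1/1162) + 259/80) - 12946 = (9307/1162 + 259/80) - 12946 = 522759/46480 - 12946 = -601207321/46480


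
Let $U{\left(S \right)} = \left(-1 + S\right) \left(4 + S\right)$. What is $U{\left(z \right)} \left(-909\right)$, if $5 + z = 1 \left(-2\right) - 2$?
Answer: $-45450$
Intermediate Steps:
$z = -9$ ($z = -5 + \left(1 \left(-2\right) - 2\right) = -5 - 4 = -9$)
$U{\left(z \right)} \left(-909\right) = \left(-4 + \left(-9\right)^{2} + 3 \left(-9\right)\right) \left(-909\right) = \left(-4 + 81 - 27\right) \left(-909\right) = 50 \left(-909\right) = -45450$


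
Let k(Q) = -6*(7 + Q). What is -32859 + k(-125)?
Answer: -32151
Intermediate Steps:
k(Q) = -42 - 6*Q
-32859 + k(-125) = -32859 + (-42 - 6*(-125)) = -32859 + (-42 + 750) = -32859 + 708 = -32151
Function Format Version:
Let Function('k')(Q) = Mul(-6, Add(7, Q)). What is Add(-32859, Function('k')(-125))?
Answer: -32151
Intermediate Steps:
Function('k')(Q) = Add(-42, Mul(-6, Q))
Add(-32859, Function('k')(-125)) = Add(-32859, Add(-42, Mul(-6, -125))) = Add(-32859, Add(-42, 750)) = Add(-32859, 708) = -32151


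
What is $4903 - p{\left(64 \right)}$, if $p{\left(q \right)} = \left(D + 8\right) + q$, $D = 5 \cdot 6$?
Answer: $4801$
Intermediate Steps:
$D = 30$
$p{\left(q \right)} = 38 + q$ ($p{\left(q \right)} = \left(30 + 8\right) + q = 38 + q$)
$4903 - p{\left(64 \right)} = 4903 - \left(38 + 64\right) = 4903 - 102 = 4801$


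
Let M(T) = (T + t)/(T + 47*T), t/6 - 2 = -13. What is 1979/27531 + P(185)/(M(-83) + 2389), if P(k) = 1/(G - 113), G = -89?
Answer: 1902378489323/26465837310675 ≈ 0.071881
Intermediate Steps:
t = -66 (t = 12 + 6*(-13) = 12 - 78 = -66)
M(T) = (-66 + T)/(48*T) (M(T) = (T - 66)/(T + 47*T) = (-66 + T)/((48*T)) = (-66 + T)*(1/(48*T)) = (-66 + T)/(48*T))
P(k) = -1/202 (P(k) = 1/(-89 - 113) = 1/(-202) = -1/202)
1979/27531 + P(185)/(M(-83) + 2389) = 1979/27531 - 1/(202*((1/48)*(-66 - 83)/(-83) + 2389)) = 1979*(1/27531) - 1/(202*((1/48)*(-1/83)*(-149) + 2389)) = 1979/27531 - 1/(202*(149/3984 + 2389)) = 1979/27531 - 1/(202*9517925/3984) = 1979/27531 - 1/202*3984/9517925 = 1979/27531 - 1992/961310425 = 1902378489323/26465837310675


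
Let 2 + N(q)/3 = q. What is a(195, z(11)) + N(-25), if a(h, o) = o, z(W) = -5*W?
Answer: -136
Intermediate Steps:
N(q) = -6 + 3*q
a(195, z(11)) + N(-25) = -5*11 + (-6 + 3*(-25)) = -55 + (-6 - 75) = -55 - 81 = -136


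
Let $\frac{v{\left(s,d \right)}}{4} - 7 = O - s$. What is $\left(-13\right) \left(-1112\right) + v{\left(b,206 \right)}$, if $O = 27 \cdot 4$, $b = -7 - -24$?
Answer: $14848$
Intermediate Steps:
$b = 17$ ($b = -7 + 24 = 17$)
$O = 108$
$v{\left(s,d \right)} = 460 - 4 s$ ($v{\left(s,d \right)} = 28 + 4 \left(108 - s\right) = 28 - \left(-432 + 4 s\right) = 460 - 4 s$)
$\left(-13\right) \left(-1112\right) + v{\left(b,206 \right)} = \left(-13\right) \left(-1112\right) + \left(460 - 68\right) = 14456 + \left(460 - 68\right) = 14456 + 392 = 14848$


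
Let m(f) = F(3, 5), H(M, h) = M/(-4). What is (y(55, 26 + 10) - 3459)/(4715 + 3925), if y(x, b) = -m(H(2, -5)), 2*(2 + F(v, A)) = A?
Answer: -6919/17280 ≈ -0.40040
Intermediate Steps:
F(v, A) = -2 + A/2
H(M, h) = -M/4 (H(M, h) = M*(-1/4) = -M/4)
m(f) = 1/2 (m(f) = -2 + (1/2)*5 = -2 + 5/2 = 1/2)
y(x, b) = -1/2 (y(x, b) = -1*1/2 = -1/2)
(y(55, 26 + 10) - 3459)/(4715 + 3925) = (-1/2 - 3459)/(4715 + 3925) = -6919/2/8640 = -6919/2*1/8640 = -6919/17280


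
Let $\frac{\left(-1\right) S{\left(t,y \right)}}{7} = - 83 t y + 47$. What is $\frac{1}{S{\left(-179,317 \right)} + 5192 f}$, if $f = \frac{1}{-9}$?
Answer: $- \frac{9}{296717300} \approx -3.0332 \cdot 10^{-8}$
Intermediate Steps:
$S{\left(t,y \right)} = -329 + 581 t y$ ($S{\left(t,y \right)} = - 7 \left(- 83 t y + 47\right) = - 7 \left(47 - 83 t y\right) = -329 + 581 t y$)
$f = - \frac{1}{9} \approx -0.11111$
$\frac{1}{S{\left(-179,317 \right)} + 5192 f} = \frac{1}{\left(-329 + 581 \left(-179\right) 317\right) + 5192 \left(- \frac{1}{9}\right)} = \frac{1}{\left(-329 - 32967683\right) - \frac{5192}{9}} = \frac{1}{-32968012 - \frac{5192}{9}} = \frac{1}{- \frac{296717300}{9}} = - \frac{9}{296717300}$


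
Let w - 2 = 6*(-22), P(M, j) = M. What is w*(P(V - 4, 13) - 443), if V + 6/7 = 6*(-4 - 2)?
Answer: 440310/7 ≈ 62901.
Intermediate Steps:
V = -258/7 (V = -6/7 + 6*(-4 - 2) = -6/7 + 6*(-6) = -6/7 - 36 = -258/7 ≈ -36.857)
w = -130 (w = 2 + 6*(-22) = 2 - 132 = -130)
w*(P(V - 4, 13) - 443) = -130*((-258/7 - 4) - 443) = -130*(-286/7 - 443) = -130*(-3387/7) = 440310/7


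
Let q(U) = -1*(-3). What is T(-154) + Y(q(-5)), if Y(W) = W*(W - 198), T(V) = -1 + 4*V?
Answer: -1202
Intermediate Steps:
q(U) = 3
Y(W) = W*(-198 + W)
T(-154) + Y(q(-5)) = (-1 + 4*(-154)) + 3*(-198 + 3) = (-1 - 616) + 3*(-195) = -617 - 585 = -1202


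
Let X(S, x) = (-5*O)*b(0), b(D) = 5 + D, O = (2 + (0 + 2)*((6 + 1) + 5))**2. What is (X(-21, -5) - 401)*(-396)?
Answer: 6851196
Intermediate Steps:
O = 676 (O = (2 + 2*(7 + 5))**2 = (2 + 2*12)**2 = (2 + 24)**2 = 26**2 = 676)
X(S, x) = -16900 (X(S, x) = (-5*676)*(5 + 0) = -3380*5 = -16900)
(X(-21, -5) - 401)*(-396) = (-16900 - 401)*(-396) = -17301*(-396) = 6851196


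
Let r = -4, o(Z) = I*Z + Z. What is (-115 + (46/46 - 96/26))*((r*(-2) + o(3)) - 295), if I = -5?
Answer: 35190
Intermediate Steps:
o(Z) = -4*Z (o(Z) = -5*Z + Z = -4*Z)
(-115 + (46/46 - 96/26))*((r*(-2) + o(3)) - 295) = (-115 + (46/46 - 96/26))*((-4*(-2) - 4*3) - 295) = (-115 + (46*(1/46) - 96*1/26))*((8 - 12) - 295) = (-115 + (1 - 48/13))*(-4 - 295) = (-115 - 35/13)*(-299) = -1530/13*(-299) = 35190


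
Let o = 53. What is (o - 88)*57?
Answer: -1995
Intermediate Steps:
(o - 88)*57 = (53 - 88)*57 = -35*57 = -1995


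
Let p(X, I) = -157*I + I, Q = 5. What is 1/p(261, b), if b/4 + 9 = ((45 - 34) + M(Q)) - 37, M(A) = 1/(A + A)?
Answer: 5/108888 ≈ 4.5919e-5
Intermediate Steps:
M(A) = 1/(2*A)
b = -698/5 (b = -36 + 4*(((45 - 34) + (1/2)/5) - 37) = -36 + 4*((11 + (1/2)*(1/5)) - 37) = -36 + 4*((11 + 1/10) - 37) = -36 + 4*(111/10 - 37) = -36 + 4*(-259/10) = -36 - 518/5 = -698/5 ≈ -139.60)
p(X, I) = -156*I
1/p(261, b) = 1/(-156*(-698/5)) = 1/(108888/5) = 5/108888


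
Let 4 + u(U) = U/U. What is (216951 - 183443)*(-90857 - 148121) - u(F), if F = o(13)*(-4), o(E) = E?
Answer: -8007674821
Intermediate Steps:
F = -52 (F = 13*(-4) = -52)
u(U) = -3 (u(U) = -4 + U/U = -4 + 1 = -3)
(216951 - 183443)*(-90857 - 148121) - u(F) = (216951 - 183443)*(-90857 - 148121) - 1*(-3) = 33508*(-238978) + 3 = -8007674824 + 3 = -8007674821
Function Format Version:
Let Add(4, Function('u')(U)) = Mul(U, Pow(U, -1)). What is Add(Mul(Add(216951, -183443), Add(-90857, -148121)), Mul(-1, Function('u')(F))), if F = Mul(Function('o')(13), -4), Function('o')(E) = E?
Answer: -8007674821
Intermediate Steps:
F = -52 (F = Mul(13, -4) = -52)
Function('u')(U) = -3 (Function('u')(U) = Add(-4, Mul(U, Pow(U, -1))) = Add(-4, 1) = -3)
Add(Mul(Add(216951, -183443), Add(-90857, -148121)), Mul(-1, Function('u')(F))) = Add(Mul(Add(216951, -183443), Add(-90857, -148121)), Mul(-1, -3)) = Add(Mul(33508, -238978), 3) = Add(-8007674824, 3) = -8007674821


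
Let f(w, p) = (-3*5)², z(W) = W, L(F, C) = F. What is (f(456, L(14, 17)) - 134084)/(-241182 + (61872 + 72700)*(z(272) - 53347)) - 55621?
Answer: -397281340077063/7142650082 ≈ -55621.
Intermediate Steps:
f(w, p) = 225 (f(w, p) = (-15)² = 225)
(f(456, L(14, 17)) - 134084)/(-241182 + (61872 + 72700)*(z(272) - 53347)) - 55621 = (225 - 134084)/(-241182 + (61872 + 72700)*(272 - 53347)) - 55621 = -133859/(-241182 + 134572*(-53075)) - 55621 = -133859/(-241182 - 7142408900) - 55621 = -133859/(-7142650082) - 55621 = -133859*(-1/7142650082) - 55621 = 133859/7142650082 - 55621 = -397281340077063/7142650082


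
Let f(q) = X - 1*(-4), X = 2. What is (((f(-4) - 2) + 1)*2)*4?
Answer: 40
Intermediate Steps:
f(q) = 6 (f(q) = 2 - 1*(-4) = 2 + 4 = 6)
(((f(-4) - 2) + 1)*2)*4 = (((6 - 2) + 1)*2)*4 = ((4 + 1)*2)*4 = (5*2)*4 = 10*4 = 40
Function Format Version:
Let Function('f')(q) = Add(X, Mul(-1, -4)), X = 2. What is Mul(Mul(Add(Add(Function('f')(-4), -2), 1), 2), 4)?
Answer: 40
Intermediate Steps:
Function('f')(q) = 6 (Function('f')(q) = Add(2, Mul(-1, -4)) = Add(2, 4) = 6)
Mul(Mul(Add(Add(Function('f')(-4), -2), 1), 2), 4) = Mul(Mul(Add(Add(6, -2), 1), 2), 4) = Mul(Mul(Add(4, 1), 2), 4) = Mul(Mul(5, 2), 4) = Mul(10, 4) = 40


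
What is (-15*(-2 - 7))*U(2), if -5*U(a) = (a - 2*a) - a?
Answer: 108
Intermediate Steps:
U(a) = 2*a/5 (U(a) = -((a - 2*a) - a)/5 = -(-a - a)/5 = -(-2)*a/5 = 2*a/5)
(-15*(-2 - 7))*U(2) = (-15*(-2 - 7))*((⅖)*2) = -15*(-9)*(⅘) = 135*(⅘) = 108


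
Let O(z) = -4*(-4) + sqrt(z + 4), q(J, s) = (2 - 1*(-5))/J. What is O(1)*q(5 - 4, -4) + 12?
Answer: 124 + 7*sqrt(5) ≈ 139.65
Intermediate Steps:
q(J, s) = 7/J (q(J, s) = (2 + 5)/J = 7/J)
O(z) = 16 + sqrt(4 + z)
O(1)*q(5 - 4, -4) + 12 = (16 + sqrt(4 + 1))*(7/(5 - 4)) + 12 = (16 + sqrt(5))*(7/1) + 12 = (16 + sqrt(5))*(7*1) + 12 = (16 + sqrt(5))*7 + 12 = (112 + 7*sqrt(5)) + 12 = 124 + 7*sqrt(5)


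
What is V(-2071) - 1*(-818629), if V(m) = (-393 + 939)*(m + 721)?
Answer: 81529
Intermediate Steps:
V(m) = 393666 + 546*m (V(m) = 546*(721 + m) = 393666 + 546*m)
V(-2071) - 1*(-818629) = (393666 + 546*(-2071)) - 1*(-818629) = (393666 - 1130766) + 818629 = -737100 + 818629 = 81529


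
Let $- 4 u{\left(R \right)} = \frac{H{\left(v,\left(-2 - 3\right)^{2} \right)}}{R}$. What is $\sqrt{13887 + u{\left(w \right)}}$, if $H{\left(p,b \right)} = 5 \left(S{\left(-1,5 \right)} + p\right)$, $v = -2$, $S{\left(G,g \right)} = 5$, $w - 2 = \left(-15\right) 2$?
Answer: $\frac{\sqrt{10887513}}{28} \approx 117.84$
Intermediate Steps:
$w = -28$ ($w = 2 - 30 = -28$)
$H{\left(p,b \right)} = 25 + 5 p$ ($H{\left(p,b \right)} = 5 \left(5 + p\right) = 25 + 5 p$)
$u{\left(R \right)} = - \frac{15}{4 R}$ ($u{\left(R \right)} = - \frac{\left(25 + 5 \left(-2\right)\right) \frac{1}{R}}{4} = - \frac{\left(25 - 10\right) \frac{1}{R}}{4} = - \frac{15 \frac{1}{R}}{4} = - \frac{15}{4 R}$)
$\sqrt{13887 + u{\left(w \right)}} = \sqrt{13887 - \frac{15}{4 \left(-28\right)}} = \sqrt{13887 - - \frac{15}{112}} = \sqrt{13887 + \frac{15}{112}} = \sqrt{\frac{1555359}{112}} = \frac{\sqrt{10887513}}{28}$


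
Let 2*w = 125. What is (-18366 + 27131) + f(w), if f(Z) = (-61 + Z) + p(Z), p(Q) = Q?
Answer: 8829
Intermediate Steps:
w = 125/2 (w = (1/2)*125 = 125/2 ≈ 62.500)
f(Z) = -61 + 2*Z (f(Z) = (-61 + Z) + Z = -61 + 2*Z)
(-18366 + 27131) + f(w) = (-18366 + 27131) + (-61 + 2*(125/2)) = 8765 + (-61 + 125) = 8765 + 64 = 8829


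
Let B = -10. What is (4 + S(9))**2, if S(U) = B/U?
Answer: 676/81 ≈ 8.3457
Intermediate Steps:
S(U) = -10/U
(4 + S(9))**2 = (4 - 10/9)**2 = (26/9)**2 = 676/81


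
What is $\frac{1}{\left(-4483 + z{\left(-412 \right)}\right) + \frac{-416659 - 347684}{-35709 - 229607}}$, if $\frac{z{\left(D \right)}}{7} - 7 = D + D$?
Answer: $- \frac{265316}{2705989489} \approx -9.8048 \cdot 10^{-5}$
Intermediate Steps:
$z{\left(D \right)} = 49 + 14 D$ ($z{\left(D \right)} = 49 + 7 \left(D + D\right) = 49 + 7 \cdot 2 D = 49 + 14 D$)
$\frac{1}{\left(-4483 + z{\left(-412 \right)}\right) + \frac{-416659 - 347684}{-35709 - 229607}} = \frac{1}{\left(-4483 + \left(49 + 14 \left(-412\right)\right)\right) + \frac{-416659 - 347684}{-35709 - 229607}} = \frac{1}{\left(-4483 + \left(49 - 5768\right)\right) - \frac{764343}{-265316}} = \frac{1}{\left(-4483 - 5719\right) - - \frac{764343}{265316}} = \frac{1}{-10202 + \frac{764343}{265316}} = \frac{1}{- \frac{2705989489}{265316}} = - \frac{265316}{2705989489}$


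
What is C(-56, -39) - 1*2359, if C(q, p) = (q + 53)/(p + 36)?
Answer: -2358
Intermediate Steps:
C(q, p) = (53 + q)/(36 + p)
C(-56, -39) - 1*2359 = (53 - 56)/(36 - 39) - 1*2359 = -3/(-3) - 2359 = -⅓*(-3) - 2359 = 1 - 2359 = -2358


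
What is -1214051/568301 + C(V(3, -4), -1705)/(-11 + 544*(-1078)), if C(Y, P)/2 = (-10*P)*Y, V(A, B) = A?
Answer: -569186181/246323831 ≈ -2.3107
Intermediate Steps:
C(Y, P) = -20*P*Y (C(Y, P) = 2*((-10*P)*Y) = 2*(-10*P*Y) = -20*P*Y)
-1214051/568301 + C(V(3, -4), -1705)/(-11 + 544*(-1078)) = -1214051/568301 + (-20*(-1705)*3)/(-11 + 544*(-1078)) = -1214051*1/568301 + 102300/(-11 - 586432) = -29611/13861 + 102300/(-586443) = -29611/13861 + 102300*(-1/586443) = -29611/13861 - 3100/17771 = -569186181/246323831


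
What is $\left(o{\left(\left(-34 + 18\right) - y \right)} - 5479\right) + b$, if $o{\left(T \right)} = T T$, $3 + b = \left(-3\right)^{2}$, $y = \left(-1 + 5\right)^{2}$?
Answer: $-4449$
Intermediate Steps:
$y = 16$ ($y = 4^{2} = 16$)
$b = 6$ ($b = -3 + \left(-3\right)^{2} = -3 + 9 = 6$)
$o{\left(T \right)} = T^{2}$
$\left(o{\left(\left(-34 + 18\right) - y \right)} - 5479\right) + b = \left(\left(\left(-34 + 18\right) - 16\right)^{2} - 5479\right) + 6 = \left(\left(-16 - 16\right)^{2} - 5479\right) + 6 = \left(\left(-32\right)^{2} - 5479\right) + 6 = \left(1024 - 5479\right) + 6 = -4455 + 6 = -4449$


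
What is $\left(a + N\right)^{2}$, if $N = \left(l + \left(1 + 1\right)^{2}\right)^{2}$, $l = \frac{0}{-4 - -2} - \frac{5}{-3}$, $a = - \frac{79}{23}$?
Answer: $\frac{35236096}{42849} \approx 822.33$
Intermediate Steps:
$a = - \frac{79}{23}$ ($a = \left(-79\right) \frac{1}{23} = - \frac{79}{23} \approx -3.4348$)
$l = \frac{5}{3}$ ($l = \frac{0}{-4 + 2} - - \frac{5}{3} = \frac{0}{-2} + \frac{5}{3} = 0 \left(- \frac{1}{2}\right) + \frac{5}{3} = 0 + \frac{5}{3} = \frac{5}{3} \approx 1.6667$)
$N = \frac{289}{9}$ ($N = \left(\frac{5}{3} + \left(1 + 1\right)^{2}\right)^{2} = \left(\frac{5}{3} + 2^{2}\right)^{2} = \left(\frac{5}{3} + 4\right)^{2} = \left(\frac{17}{3}\right)^{2} = \frac{289}{9} \approx 32.111$)
$\left(a + N\right)^{2} = \left(- \frac{79}{23} + \frac{289}{9}\right)^{2} = \left(\frac{5936}{207}\right)^{2} = \frac{35236096}{42849}$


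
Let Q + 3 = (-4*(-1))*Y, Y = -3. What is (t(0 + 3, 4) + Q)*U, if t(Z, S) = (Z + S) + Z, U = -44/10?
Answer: 22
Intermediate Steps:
U = -22/5 (U = -44*1/10 = -22/5 ≈ -4.4000)
t(Z, S) = S + 2*Z (t(Z, S) = (S + Z) + Z = S + 2*Z)
Q = -15 (Q = -3 - 4*(-1)*(-3) = -3 + 4*(-3) = -3 - 12 = -15)
(t(0 + 3, 4) + Q)*U = ((4 + 2*(0 + 3)) - 15)*(-22/5) = ((4 + 2*3) - 15)*(-22/5) = ((4 + 6) - 15)*(-22/5) = (10 - 15)*(-22/5) = -5*(-22/5) = 22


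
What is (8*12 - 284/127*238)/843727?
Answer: -55400/107153329 ≈ -0.00051702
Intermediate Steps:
(8*12 - 284/127*238)/843727 = (96 - 284*1/127*238)*(1/843727) = (96 - 284/127*238)*(1/843727) = (96 - 67592/127)*(1/843727) = -55400/127*1/843727 = -55400/107153329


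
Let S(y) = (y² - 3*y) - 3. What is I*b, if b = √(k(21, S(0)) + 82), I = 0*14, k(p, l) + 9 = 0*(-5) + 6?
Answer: 0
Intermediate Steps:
S(y) = -3 + y² - 3*y
k(p, l) = -3 (k(p, l) = -9 + (0*(-5) + 6) = -9 + (0 + 6) = -9 + 6 = -3)
I = 0
b = √79 (b = √(-3 + 82) = √79 ≈ 8.8882)
I*b = 0*√79 = 0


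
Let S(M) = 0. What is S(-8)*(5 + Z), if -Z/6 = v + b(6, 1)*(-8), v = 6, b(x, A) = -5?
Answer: 0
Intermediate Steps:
Z = -276 (Z = -6*(6 - 5*(-8)) = -6*(6 + 40) = -6*46 = -276)
S(-8)*(5 + Z) = 0*(5 - 276) = 0*(-271) = 0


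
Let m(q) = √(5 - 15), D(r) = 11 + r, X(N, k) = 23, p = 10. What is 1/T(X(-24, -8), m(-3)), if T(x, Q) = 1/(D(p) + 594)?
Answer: 615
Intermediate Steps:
m(q) = I*√10 (m(q) = √(-10) = I*√10)
T(x, Q) = 1/615 (T(x, Q) = 1/((11 + 10) + 594) = 1/(21 + 594) = 1/615)
1/T(X(-24, -8), m(-3)) = 1/(1/615) = 615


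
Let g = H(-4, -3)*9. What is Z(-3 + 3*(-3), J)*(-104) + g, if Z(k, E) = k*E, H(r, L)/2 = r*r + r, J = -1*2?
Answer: -2280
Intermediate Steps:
J = -2
H(r, L) = 2*r + 2*r**2 (H(r, L) = 2*(r*r + r) = 2*(r**2 + r) = 2*(r + r**2) = 2*r + 2*r**2)
g = 216 (g = (2*(-4)*(1 - 4))*9 = (2*(-4)*(-3))*9 = 24*9 = 216)
Z(k, E) = E*k
Z(-3 + 3*(-3), J)*(-104) + g = -2*(-3 + 3*(-3))*(-104) + 216 = -2*(-3 - 9)*(-104) + 216 = -2*(-12)*(-104) + 216 = 24*(-104) + 216 = -2496 + 216 = -2280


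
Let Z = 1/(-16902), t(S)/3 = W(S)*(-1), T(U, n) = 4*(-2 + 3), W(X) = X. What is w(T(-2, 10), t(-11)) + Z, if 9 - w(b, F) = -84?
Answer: 1571885/16902 ≈ 93.000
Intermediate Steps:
T(U, n) = 4 (T(U, n) = 4*1 = 4)
t(S) = -3*S (t(S) = 3*(S*(-1)) = 3*(-S) = -3*S)
w(b, F) = 93 (w(b, F) = 9 - 1*(-84) = 9 + 84 = 93)
Z = -1/16902 ≈ -5.9165e-5
w(T(-2, 10), t(-11)) + Z = 93 - 1/16902 = 1571885/16902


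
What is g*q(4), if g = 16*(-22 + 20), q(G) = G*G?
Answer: -512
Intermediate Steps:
q(G) = G²
g = -32 (g = 16*(-2) = -32)
g*q(4) = -32*4² = -32*16 = -512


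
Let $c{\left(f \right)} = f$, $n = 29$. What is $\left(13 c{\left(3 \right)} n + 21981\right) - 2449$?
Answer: $20663$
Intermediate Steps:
$\left(13 c{\left(3 \right)} n + 21981\right) - 2449 = \left(13 \cdot 3 \cdot 29 + 21981\right) - 2449 = \left(39 \cdot 29 + 21981\right) - 2449 = \left(1131 + 21981\right) - 2449 = 23112 - 2449 = 20663$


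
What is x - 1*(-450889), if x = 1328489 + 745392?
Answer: 2524770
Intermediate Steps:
x = 2073881
x - 1*(-450889) = 2073881 - 1*(-450889) = 2073881 + 450889 = 2524770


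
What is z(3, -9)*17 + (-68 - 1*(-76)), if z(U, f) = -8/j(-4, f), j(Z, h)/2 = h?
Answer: 140/9 ≈ 15.556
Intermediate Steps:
j(Z, h) = 2*h
z(U, f) = -4/f (z(U, f) = -8*1/(2*f) = -4/f)
z(3, -9)*17 + (-68 - 1*(-76)) = -4/(-9)*17 + (-68 - 1*(-76)) = -4*(-⅑)*17 + (-68 + 76) = (4/9)*17 + 8 = 68/9 + 8 = 140/9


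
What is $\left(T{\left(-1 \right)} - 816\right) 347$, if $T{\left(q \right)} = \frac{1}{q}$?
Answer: $-283499$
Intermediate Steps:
$\left(T{\left(-1 \right)} - 816\right) 347 = \left(\frac{1}{-1} - 816\right) 347 = \left(-1 - 816\right) 347 = \left(-817\right) 347 = -283499$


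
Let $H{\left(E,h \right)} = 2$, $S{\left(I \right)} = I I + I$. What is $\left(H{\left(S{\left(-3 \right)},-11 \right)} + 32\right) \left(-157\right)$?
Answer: $-5338$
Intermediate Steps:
$S{\left(I \right)} = I + I^{2}$ ($S{\left(I \right)} = I^{2} + I = I + I^{2}$)
$\left(H{\left(S{\left(-3 \right)},-11 \right)} + 32\right) \left(-157\right) = \left(2 + 32\right) \left(-157\right) = 34 \left(-157\right) = -5338$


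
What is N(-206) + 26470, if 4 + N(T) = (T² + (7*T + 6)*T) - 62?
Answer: 364656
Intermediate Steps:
N(T) = -66 + T² + T*(6 + 7*T) (N(T) = -4 + ((T² + (7*T + 6)*T) - 62) = -4 + ((T² + (6 + 7*T)*T) - 62) = -4 + ((T² + T*(6 + 7*T)) - 62) = -4 + (-62 + T² + T*(6 + 7*T)) = -66 + T² + T*(6 + 7*T))
N(-206) + 26470 = (-66 + 6*(-206) + 8*(-206)²) + 26470 = (-66 - 1236 + 8*42436) + 26470 = (-66 - 1236 + 339488) + 26470 = 338186 + 26470 = 364656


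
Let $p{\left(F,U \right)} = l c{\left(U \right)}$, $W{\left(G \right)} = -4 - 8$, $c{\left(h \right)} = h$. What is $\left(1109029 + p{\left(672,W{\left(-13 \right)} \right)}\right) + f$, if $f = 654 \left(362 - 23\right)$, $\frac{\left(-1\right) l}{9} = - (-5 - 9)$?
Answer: $1332247$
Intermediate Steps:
$l = -126$ ($l = - 9 \left(- (-5 - 9)\right) = - 9 \left(\left(-1\right) \left(-14\right)\right) = \left(-9\right) 14 = -126$)
$W{\left(G \right)} = -12$
$p{\left(F,U \right)} = - 126 U$
$f = 221706$ ($f = 654 \cdot 339 = 221706$)
$\left(1109029 + p{\left(672,W{\left(-13 \right)} \right)}\right) + f = \left(1109029 - -1512\right) + 221706 = \left(1109029 + 1512\right) + 221706 = 1110541 + 221706 = 1332247$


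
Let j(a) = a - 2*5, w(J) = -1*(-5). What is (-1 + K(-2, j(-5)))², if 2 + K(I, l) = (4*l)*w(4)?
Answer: 91809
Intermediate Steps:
w(J) = 5
j(a) = -10 + a (j(a) = a - 10 = -10 + a)
K(I, l) = -2 + 20*l (K(I, l) = -2 + (4*l)*5 = -2 + 20*l)
(-1 + K(-2, j(-5)))² = (-1 + (-2 + 20*(-10 - 5)))² = (-1 + (-2 + 20*(-15)))² = (-1 + (-2 - 300))² = (-1 - 302)² = (-303)² = 91809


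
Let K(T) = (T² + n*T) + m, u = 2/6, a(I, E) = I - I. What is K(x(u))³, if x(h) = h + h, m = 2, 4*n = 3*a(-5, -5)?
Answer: 10648/729 ≈ 14.606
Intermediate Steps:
a(I, E) = 0
n = 0 (n = (3*0)/4 = (¼)*0 = 0)
u = ⅓ (u = 2*(⅙) = ⅓ ≈ 0.33333)
x(h) = 2*h
K(T) = 2 + T² (K(T) = (T² + 0*T) + 2 = (T² + 0) + 2 = T² + 2 = 2 + T²)
K(x(u))³ = (2 + (2*(⅓))²)³ = (2 + (⅔)²)³ = (2 + 4/9)³ = (22/9)³ = 10648/729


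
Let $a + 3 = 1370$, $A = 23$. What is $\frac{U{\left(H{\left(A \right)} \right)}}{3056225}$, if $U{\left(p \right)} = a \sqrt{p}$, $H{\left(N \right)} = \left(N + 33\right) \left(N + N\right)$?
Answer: $\frac{5468 \sqrt{161}}{3056225} \approx 0.022702$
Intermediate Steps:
$a = 1367$ ($a = -3 + 1370 = 1367$)
$H{\left(N \right)} = 2 N \left(33 + N\right)$ ($H{\left(N \right)} = \left(33 + N\right) 2 N = 2 N \left(33 + N\right)$)
$U{\left(p \right)} = 1367 \sqrt{p}$
$\frac{U{\left(H{\left(A \right)} \right)}}{3056225} = \frac{1367 \sqrt{2 \cdot 23 \left(33 + 23\right)}}{3056225} = 1367 \sqrt{2 \cdot 23 \cdot 56} \cdot \frac{1}{3056225} = 1367 \sqrt{2576} \cdot \frac{1}{3056225} = 1367 \cdot 4 \sqrt{161} \cdot \frac{1}{3056225} = 5468 \sqrt{161} \cdot \frac{1}{3056225} = \frac{5468 \sqrt{161}}{3056225}$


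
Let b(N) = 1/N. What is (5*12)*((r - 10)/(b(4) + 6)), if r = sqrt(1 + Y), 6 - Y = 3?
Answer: -384/5 ≈ -76.800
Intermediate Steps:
Y = 3 (Y = 6 - 1*3 = 6 - 3 = 3)
r = 2 (r = sqrt(1 + 3) = sqrt(4) = 2)
(5*12)*((r - 10)/(b(4) + 6)) = (5*12)*((2 - 10)/(1/4 + 6)) = 60*(-8/(1/4 + 6)) = 60*(-8/25/4) = 60*(-8*4/25) = 60*(-32/25) = -384/5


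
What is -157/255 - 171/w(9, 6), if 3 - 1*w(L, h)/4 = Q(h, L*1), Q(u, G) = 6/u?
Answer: -44861/2040 ≈ -21.991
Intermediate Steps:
w(L, h) = 12 - 24/h
-157/255 - 171/w(9, 6) = -157/255 - 171/(12 - 24/6) = -157*1/255 - 171/(12 - 24*⅙) = -157/255 - 171/(12 - 4) = -157/255 - 171/8 = -44861/2040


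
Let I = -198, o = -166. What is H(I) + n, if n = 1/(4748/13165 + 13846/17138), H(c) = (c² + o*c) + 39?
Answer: 9506282901562/131826907 ≈ 72112.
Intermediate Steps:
H(c) = 39 + c² - 166*c (H(c) = (c² - 166*c) + 39 = 39 + c² - 166*c)
n = 112810885/131826907 (n = 1/(4748*(1/13165) + 13846*(1/17138)) = 1/(4748/13165 + 6923/8569) = 1/(131826907/112810885) = 112810885/131826907 ≈ 0.85575)
H(I) + n = (39 + (-198)² - 166*(-198)) + 112810885/131826907 = (39 + 39204 + 32868) + 112810885/131826907 = 72111 + 112810885/131826907 = 9506282901562/131826907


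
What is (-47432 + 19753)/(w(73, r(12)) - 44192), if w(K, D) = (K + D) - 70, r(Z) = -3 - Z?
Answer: 27679/44204 ≈ 0.62617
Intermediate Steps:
w(K, D) = -70 + D + K (w(K, D) = (D + K) - 70 = -70 + D + K)
(-47432 + 19753)/(w(73, r(12)) - 44192) = (-47432 + 19753)/((-70 + (-3 - 1*12) + 73) - 44192) = -27679/((-70 + (-3 - 12) + 73) - 44192) = -27679/((-70 - 15 + 73) - 44192) = -27679/(-12 - 44192) = -27679/(-44204) = -27679*(-1/44204) = 27679/44204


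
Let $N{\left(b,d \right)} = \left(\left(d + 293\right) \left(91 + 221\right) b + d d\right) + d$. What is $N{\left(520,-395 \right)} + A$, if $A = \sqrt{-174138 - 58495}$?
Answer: $-16392850 + i \sqrt{232633} \approx -1.6393 \cdot 10^{7} + 482.32 i$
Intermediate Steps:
$N{\left(b,d \right)} = d + d^{2} + b \left(91416 + 312 d\right)$ ($N{\left(b,d \right)} = \left(\left(293 + d\right) 312 b + d^{2}\right) + d = \left(\left(91416 + 312 d\right) b + d^{2}\right) + d = \left(b \left(91416 + 312 d\right) + d^{2}\right) + d = \left(d^{2} + b \left(91416 + 312 d\right)\right) + d = d + d^{2} + b \left(91416 + 312 d\right)$)
$A = i \sqrt{232633}$ ($A = \sqrt{-232633} = i \sqrt{232633} \approx 482.32 i$)
$N{\left(520,-395 \right)} + A = \left(-395 + \left(-395\right)^{2} + 91416 \cdot 520 + 312 \cdot 520 \left(-395\right)\right) + i \sqrt{232633} = \left(-395 + 156025 + 47536320 - 64084800\right) + i \sqrt{232633} = -16392850 + i \sqrt{232633}$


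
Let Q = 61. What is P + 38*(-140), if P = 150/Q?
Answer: -324370/61 ≈ -5317.5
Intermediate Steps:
P = 150/61 ≈ 2.4590
P + 38*(-140) = 150/61 + 38*(-140) = 150/61 - 5320 = -324370/61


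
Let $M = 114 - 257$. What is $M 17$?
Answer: $-2431$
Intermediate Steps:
$M = -143$
$M 17 = \left(-143\right) 17 = -2431$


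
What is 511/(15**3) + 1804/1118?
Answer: 3329899/1886625 ≈ 1.7650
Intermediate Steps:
511/(15**3) + 1804/1118 = 511/3375 + 1804*(1/1118) = 511*(1/3375) + 902/559 = 511/3375 + 902/559 = 3329899/1886625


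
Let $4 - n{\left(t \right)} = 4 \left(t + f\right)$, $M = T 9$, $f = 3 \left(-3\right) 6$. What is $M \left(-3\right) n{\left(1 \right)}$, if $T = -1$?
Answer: $5832$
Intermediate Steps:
$f = -54$ ($f = \left(-9\right) 6 = -54$)
$M = -9$ ($M = \left(-1\right) 9 = -9$)
$n{\left(t \right)} = 220 - 4 t$ ($n{\left(t \right)} = 4 - 4 \left(t - 54\right) = 4 - 4 \left(-54 + t\right) = 4 - \left(-216 + 4 t\right) = 220 - 4 t$)
$M \left(-3\right) n{\left(1 \right)} = \left(-9\right) \left(-3\right) \left(220 - 4\right) = 27 \left(220 - 4\right) = 27 \cdot 216 = 5832$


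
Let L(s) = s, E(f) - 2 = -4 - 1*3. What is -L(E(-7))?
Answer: 5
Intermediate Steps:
E(f) = -5 (E(f) = 2 + (-4 - 1*3) = 2 + (-4 - 3) = 2 - 7 = -5)
-L(E(-7)) = -1*(-5) = 5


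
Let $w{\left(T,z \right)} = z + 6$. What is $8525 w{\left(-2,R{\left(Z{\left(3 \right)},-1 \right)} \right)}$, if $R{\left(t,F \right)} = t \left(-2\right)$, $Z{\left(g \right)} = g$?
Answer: $0$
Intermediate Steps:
$R{\left(t,F \right)} = - 2 t$
$w{\left(T,z \right)} = 6 + z$
$8525 w{\left(-2,R{\left(Z{\left(3 \right)},-1 \right)} \right)} = 8525 \left(6 - 6\right) = 8525 \cdot 0 = 0$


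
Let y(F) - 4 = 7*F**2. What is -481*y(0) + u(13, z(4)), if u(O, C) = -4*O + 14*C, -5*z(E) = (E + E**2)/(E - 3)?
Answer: -2032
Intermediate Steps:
z(E) = -(E + E**2)/(5*(-3 + E)) (z(E) = -(E + E**2)/(5*(E - 3)) = -(E + E**2)/(5*(-3 + E)))
y(F) = 4 + 7*F**2
-481*y(0) + u(13, z(4)) = -481*(4 + 7*0**2) + (-4*13 + 14*(-1*4*(1 + 4)/(-15 + 5*4))) = -481*(4 + 7*0) + (-52 + 14*(-1*4*5/(-15 + 20))) = -481*(4 + 0) + (-52 + 14*(-1*4*5/5)) = -481*4 + (-52 + 14*(-1*4*1/5*5)) = -1924 + (-52 + 14*(-4)) = -1924 + (-52 - 56) = -1924 - 108 = -2032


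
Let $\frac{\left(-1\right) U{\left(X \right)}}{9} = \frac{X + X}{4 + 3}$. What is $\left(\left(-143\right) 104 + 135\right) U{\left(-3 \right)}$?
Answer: $- \frac{795798}{7} \approx -1.1369 \cdot 10^{5}$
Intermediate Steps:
$U{\left(X \right)} = - \frac{18 X}{7}$ ($U{\left(X \right)} = - 9 \frac{X + X}{4 + 3} = - 9 \frac{2 X}{7} = - \frac{18 X}{7}$)
$\left(\left(-143\right) 104 + 135\right) U{\left(-3 \right)} = \left(\left(-143\right) 104 + 135\right) \left(\left(- \frac{18}{7}\right) \left(-3\right)\right) = \left(-14872 + 135\right) \frac{54}{7} = \left(-14737\right) \frac{54}{7} = - \frac{795798}{7}$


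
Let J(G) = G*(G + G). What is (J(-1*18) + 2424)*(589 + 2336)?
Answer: 8985600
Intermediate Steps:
J(G) = 2*G² (J(G) = G*(2*G) = 2*G²)
(J(-1*18) + 2424)*(589 + 2336) = (2*(-1*18)² + 2424)*(589 + 2336) = (2*(-18)² + 2424)*2925 = (2*324 + 2424)*2925 = (648 + 2424)*2925 = 3072*2925 = 8985600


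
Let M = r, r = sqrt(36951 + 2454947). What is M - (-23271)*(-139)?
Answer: -3234669 + sqrt(2491898) ≈ -3.2331e+6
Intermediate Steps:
r = sqrt(2491898) ≈ 1578.6
M = sqrt(2491898) ≈ 1578.6
M - (-23271)*(-139) = sqrt(2491898) - (-23271)*(-139) = sqrt(2491898) - 1*3234669 = sqrt(2491898) - 3234669 = -3234669 + sqrt(2491898)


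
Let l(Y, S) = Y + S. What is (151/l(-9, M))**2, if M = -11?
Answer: 22801/400 ≈ 57.003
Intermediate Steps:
l(Y, S) = S + Y
(151/l(-9, M))**2 = (151/(-11 - 9))**2 = (151/(-20))**2 = (151*(-1/20))**2 = (-151/20)**2 = 22801/400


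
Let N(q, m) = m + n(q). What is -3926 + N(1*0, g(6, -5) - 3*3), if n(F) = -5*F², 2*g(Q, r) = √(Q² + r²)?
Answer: -3935 + √61/2 ≈ -3931.1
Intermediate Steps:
g(Q, r) = √(Q² + r²)/2
N(q, m) = m - 5*q²
-3926 + N(1*0, g(6, -5) - 3*3) = -3926 + ((√(6² + (-5)²)/2 - 3*3) - 5*(1*0)²) = -3926 + ((√(36 + 25)/2 - 9) - 5*0²) = -3926 + ((√61/2 - 9) - 5*0) = -3926 + ((-9 + √61/2) + 0) = -3926 + (-9 + √61/2) = -3935 + √61/2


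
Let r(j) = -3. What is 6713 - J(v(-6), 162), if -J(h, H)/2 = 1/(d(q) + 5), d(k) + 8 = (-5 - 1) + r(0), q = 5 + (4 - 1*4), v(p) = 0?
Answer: 40277/6 ≈ 6712.8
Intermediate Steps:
q = 5 (q = 5 + (4 - 4) = 5 + 0 = 5)
d(k) = -17 (d(k) = -8 + ((-5 - 1) - 3) = -8 + (-6 - 3) = -8 - 9 = -17)
J(h, H) = 1/6 (J(h, H) = -2/(-17 + 5) = -2/(-12) = -2*(-1/12) = 1/6)
6713 - J(v(-6), 162) = 6713 - 1*1/6 = 6713 - 1/6 = 40277/6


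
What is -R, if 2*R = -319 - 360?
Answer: 679/2 ≈ 339.50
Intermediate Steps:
R = -679/2 (R = (-319 - 360)/2 = (½)*(-679) = -679/2 ≈ -339.50)
-R = -1*(-679/2) = 679/2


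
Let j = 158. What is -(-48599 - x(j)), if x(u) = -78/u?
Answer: 3839282/79 ≈ 48599.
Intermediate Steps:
-(-48599 - x(j)) = -(-48599 - (-78)/158) = -(-48599 - 1*(-39/79)) = -(-48599 + 39/79) = -1*(-3839282/79) = 3839282/79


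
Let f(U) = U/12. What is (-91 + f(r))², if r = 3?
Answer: 131769/16 ≈ 8235.6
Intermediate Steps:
f(U) = U/12 (f(U) = U*(1/12) = U/12)
(-91 + f(r))² = (-91 + (1/12)*3)² = (-91 + ¼)² = (-363/4)² = 131769/16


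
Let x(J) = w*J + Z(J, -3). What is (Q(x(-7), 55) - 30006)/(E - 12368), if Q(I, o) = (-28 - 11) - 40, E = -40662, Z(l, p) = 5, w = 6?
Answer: 6017/10606 ≈ 0.56732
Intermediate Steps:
x(J) = 5 + 6*J (x(J) = 6*J + 5 = 5 + 6*J)
Q(I, o) = -79 (Q(I, o) = -39 - 40 = -79)
(Q(x(-7), 55) - 30006)/(E - 12368) = (-79 - 30006)/(-40662 - 12368) = -30085/(-53030) = -30085*(-1/53030) = 6017/10606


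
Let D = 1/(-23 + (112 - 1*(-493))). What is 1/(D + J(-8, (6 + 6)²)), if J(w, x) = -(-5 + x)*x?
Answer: -582/11649311 ≈ -4.9960e-5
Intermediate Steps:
D = 1/582 (D = 1/(-23 + (112 + 493)) = 1/(-23 + 605) = 1/582 ≈ 0.0017182)
J(w, x) = -x*(-5 + x)
1/(D + J(-8, (6 + 6)²)) = 1/(1/582 + (6 + 6)²*(5 - (6 + 6)²)) = 1/(1/582 + 12²*(5 - 1*12²)) = 1/(1/582 + 144*(5 - 1*144)) = 1/(1/582 + 144*(5 - 144)) = 1/(1/582 + 144*(-139)) = 1/(1/582 - 20016) = 1/(-11649311/582) = -582/11649311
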